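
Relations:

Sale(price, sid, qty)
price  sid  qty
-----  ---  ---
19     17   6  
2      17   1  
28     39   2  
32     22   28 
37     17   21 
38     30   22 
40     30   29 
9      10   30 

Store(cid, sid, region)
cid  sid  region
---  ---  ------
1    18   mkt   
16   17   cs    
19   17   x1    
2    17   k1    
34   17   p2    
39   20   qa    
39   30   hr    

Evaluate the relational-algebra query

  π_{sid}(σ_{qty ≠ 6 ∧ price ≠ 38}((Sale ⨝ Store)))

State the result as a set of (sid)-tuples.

{17, 30}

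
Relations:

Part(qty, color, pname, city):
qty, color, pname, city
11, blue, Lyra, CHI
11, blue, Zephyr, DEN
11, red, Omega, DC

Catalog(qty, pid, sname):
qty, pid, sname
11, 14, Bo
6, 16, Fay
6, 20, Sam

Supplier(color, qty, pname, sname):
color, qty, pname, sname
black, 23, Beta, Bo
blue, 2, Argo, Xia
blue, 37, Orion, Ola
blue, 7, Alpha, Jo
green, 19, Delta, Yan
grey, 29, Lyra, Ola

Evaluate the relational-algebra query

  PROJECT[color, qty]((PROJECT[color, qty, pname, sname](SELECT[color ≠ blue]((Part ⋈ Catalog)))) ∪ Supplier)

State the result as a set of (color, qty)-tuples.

{(black, 23), (blue, 2), (blue, 37), (blue, 7), (green, 19), (grey, 29), (red, 11)}

Joining Part and Catalog on qty yields {(11, blue, Lyra, CHI, 14, Bo), (11, blue, Zephyr, DEN, 14, Bo), (11, red, Omega, DC, 14, Bo)}.
Selection color ≠ blue: {(11, red, Omega, DC, 14, Bo)}
Projecting to color, qty, pname, sname: {(red, 11, Omega, Bo)}
Set union of the two operands is {(black, 23, Beta, Bo), (blue, 2, Argo, Xia), (blue, 37, Orion, Ola), (blue, 7, Alpha, Jo), (green, 19, Delta, Yan), (grey, 29, Lyra, Ola), (red, 11, Omega, Bo)}.
Projecting to color, qty: {(black, 23), (blue, 2), (blue, 37), (blue, 7), (green, 19), (grey, 29), (red, 11)}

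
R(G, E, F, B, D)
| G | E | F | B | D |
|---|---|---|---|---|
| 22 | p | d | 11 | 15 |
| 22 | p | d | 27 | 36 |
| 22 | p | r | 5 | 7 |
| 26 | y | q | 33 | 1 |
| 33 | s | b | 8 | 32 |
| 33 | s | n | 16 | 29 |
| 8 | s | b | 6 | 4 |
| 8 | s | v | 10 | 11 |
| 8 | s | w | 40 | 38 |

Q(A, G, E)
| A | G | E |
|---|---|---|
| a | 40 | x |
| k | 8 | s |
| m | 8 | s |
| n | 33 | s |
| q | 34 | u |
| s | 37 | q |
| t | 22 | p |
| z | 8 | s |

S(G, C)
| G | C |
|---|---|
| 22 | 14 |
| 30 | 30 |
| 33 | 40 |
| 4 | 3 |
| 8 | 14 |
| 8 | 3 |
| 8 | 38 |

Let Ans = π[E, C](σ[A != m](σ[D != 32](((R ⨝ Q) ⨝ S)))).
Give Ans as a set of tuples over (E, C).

{(p, 14), (s, 14), (s, 3), (s, 38), (s, 40)}

Natural join on G, E: {(22, p, d, 11, 15, t), (22, p, d, 27, 36, t), (22, p, r, 5, 7, t), (33, s, b, 8, 32, n), (33, s, n, 16, 29, n), (8, s, b, 6, 4, k), (8, s, b, 6, 4, m), (8, s, b, 6, 4, z), (8, s, v, 10, 11, k), (8, s, v, 10, 11, m), (8, s, v, 10, 11, z), (8, s, w, 40, 38, k), (8, s, w, 40, 38, m), (8, s, w, 40, 38, z)}
Natural join on G: {(22, p, d, 11, 15, t, 14), (22, p, d, 27, 36, t, 14), (22, p, r, 5, 7, t, 14), (33, s, b, 8, 32, n, 40), (33, s, n, 16, 29, n, 40), (8, s, b, 6, 4, k, 14), (8, s, b, 6, 4, k, 3), (8, s, b, 6, 4, k, 38), (8, s, b, 6, 4, m, 14), (8, s, b, 6, 4, m, 3), (8, s, b, 6, 4, m, 38), (8, s, b, 6, 4, z, 14), (8, s, b, 6, 4, z, 3), (8, s, b, 6, 4, z, 38), (8, s, v, 10, 11, k, 14), (8, s, v, 10, 11, k, 3), (8, s, v, 10, 11, k, 38), (8, s, v, 10, 11, m, 14), (8, s, v, 10, 11, m, 3), (8, s, v, 10, 11, m, 38), (8, s, v, 10, 11, z, 14), (8, s, v, 10, 11, z, 3), (8, s, v, 10, 11, z, 38), (8, s, w, 40, 38, k, 14), (8, s, w, 40, 38, k, 3), (8, s, w, 40, 38, k, 38), (8, s, w, 40, 38, m, 14), (8, s, w, 40, 38, m, 3), (8, s, w, 40, 38, m, 38), (8, s, w, 40, 38, z, 14), (8, s, w, 40, 38, z, 3), (8, s, w, 40, 38, z, 38)}
σ[D != 32]: keep tuples satisfying D != 32 → {(22, p, d, 11, 15, t, 14), (22, p, d, 27, 36, t, 14), (22, p, r, 5, 7, t, 14), (33, s, n, 16, 29, n, 40), (8, s, b, 6, 4, k, 14), (8, s, b, 6, 4, k, 3), (8, s, b, 6, 4, k, 38), (8, s, b, 6, 4, m, 14), (8, s, b, 6, 4, m, 3), (8, s, b, 6, 4, m, 38), (8, s, b, 6, 4, z, 14), (8, s, b, 6, 4, z, 3), (8, s, b, 6, 4, z, 38), (8, s, v, 10, 11, k, 14), (8, s, v, 10, 11, k, 3), (8, s, v, 10, 11, k, 38), (8, s, v, 10, 11, m, 14), (8, s, v, 10, 11, m, 3), (8, s, v, 10, 11, m, 38), (8, s, v, 10, 11, z, 14), (8, s, v, 10, 11, z, 3), (8, s, v, 10, 11, z, 38), (8, s, w, 40, 38, k, 14), (8, s, w, 40, 38, k, 3), (8, s, w, 40, 38, k, 38), (8, s, w, 40, 38, m, 14), (8, s, w, 40, 38, m, 3), (8, s, w, 40, 38, m, 38), (8, s, w, 40, 38, z, 14), (8, s, w, 40, 38, z, 3), (8, s, w, 40, 38, z, 38)}
σ[A != m]: keep tuples satisfying A != m → {(22, p, d, 11, 15, t, 14), (22, p, d, 27, 36, t, 14), (22, p, r, 5, 7, t, 14), (33, s, n, 16, 29, n, 40), (8, s, b, 6, 4, k, 14), (8, s, b, 6, 4, k, 3), (8, s, b, 6, 4, k, 38), (8, s, b, 6, 4, z, 14), (8, s, b, 6, 4, z, 3), (8, s, b, 6, 4, z, 38), (8, s, v, 10, 11, k, 14), (8, s, v, 10, 11, k, 3), (8, s, v, 10, 11, k, 38), (8, s, v, 10, 11, z, 14), (8, s, v, 10, 11, z, 3), (8, s, v, 10, 11, z, 38), (8, s, w, 40, 38, k, 14), (8, s, w, 40, 38, k, 3), (8, s, w, 40, 38, k, 38), (8, s, w, 40, 38, z, 14), (8, s, w, 40, 38, z, 3), (8, s, w, 40, 38, z, 38)}
π[E, C]: project onto (E, C) (17 duplicate(s) eliminated) → {(p, 14), (s, 14), (s, 3), (s, 38), (s, 40)}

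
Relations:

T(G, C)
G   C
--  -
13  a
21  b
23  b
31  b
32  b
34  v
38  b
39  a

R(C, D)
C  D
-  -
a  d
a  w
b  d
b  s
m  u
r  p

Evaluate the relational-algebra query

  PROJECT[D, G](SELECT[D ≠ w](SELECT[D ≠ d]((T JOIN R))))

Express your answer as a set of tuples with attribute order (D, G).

T ⋈ R (natural join on C): {(13, a, d), (13, a, w), (21, b, d), (21, b, s), (23, b, d), (23, b, s), (31, b, d), (31, b, s), (32, b, d), (32, b, s), (38, b, d), (38, b, s), (39, a, d), (39, a, w)}
Filtering on D ≠ d leaves {(13, a, w), (21, b, s), (23, b, s), (31, b, s), (32, b, s), (38, b, s), (39, a, w)}.
Filtering on D ≠ w leaves {(21, b, s), (23, b, s), (31, b, s), (32, b, s), (38, b, s)}.
Keep only column(s) D, G: {(s, 21), (s, 23), (s, 31), (s, 32), (s, 38)}

{(s, 21), (s, 23), (s, 31), (s, 32), (s, 38)}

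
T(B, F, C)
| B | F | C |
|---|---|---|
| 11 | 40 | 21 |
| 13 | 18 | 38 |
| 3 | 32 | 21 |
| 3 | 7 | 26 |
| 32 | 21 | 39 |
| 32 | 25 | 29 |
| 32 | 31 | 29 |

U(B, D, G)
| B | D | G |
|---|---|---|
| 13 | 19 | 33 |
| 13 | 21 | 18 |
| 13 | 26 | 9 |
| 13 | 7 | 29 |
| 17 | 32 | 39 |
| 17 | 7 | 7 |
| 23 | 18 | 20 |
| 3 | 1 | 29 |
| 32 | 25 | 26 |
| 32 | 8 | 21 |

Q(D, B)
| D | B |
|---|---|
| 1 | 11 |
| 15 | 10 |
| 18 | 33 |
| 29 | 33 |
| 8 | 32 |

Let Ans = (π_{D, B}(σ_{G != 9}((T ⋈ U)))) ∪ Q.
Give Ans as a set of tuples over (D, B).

Natural join on B: {(13, 18, 38, 19, 33), (13, 18, 38, 21, 18), (13, 18, 38, 26, 9), (13, 18, 38, 7, 29), (3, 32, 21, 1, 29), (3, 7, 26, 1, 29), (32, 21, 39, 25, 26), (32, 21, 39, 8, 21), (32, 25, 29, 25, 26), (32, 25, 29, 8, 21), (32, 31, 29, 25, 26), (32, 31, 29, 8, 21)}
Filtering on G != 9 leaves {(13, 18, 38, 19, 33), (13, 18, 38, 21, 18), (13, 18, 38, 7, 29), (3, 32, 21, 1, 29), (3, 7, 26, 1, 29), (32, 21, 39, 25, 26), (32, 21, 39, 8, 21), (32, 25, 29, 25, 26), (32, 25, 29, 8, 21), (32, 31, 29, 25, 26), (32, 31, 29, 8, 21)}.
Keep only column(s) D, B (5 duplicate(s) eliminated): {(1, 3), (19, 13), (21, 13), (25, 32), (7, 13), (8, 32)}
Union: {(1, 3), (19, 13), (21, 13), (25, 32), (7, 13), (8, 32)} with {(1, 11), (15, 10), (18, 33), (29, 33), (8, 32)} → {(1, 11), (1, 3), (15, 10), (18, 33), (19, 13), (21, 13), (25, 32), (29, 33), (7, 13), (8, 32)}

{(1, 11), (1, 3), (15, 10), (18, 33), (19, 13), (21, 13), (25, 32), (29, 33), (7, 13), (8, 32)}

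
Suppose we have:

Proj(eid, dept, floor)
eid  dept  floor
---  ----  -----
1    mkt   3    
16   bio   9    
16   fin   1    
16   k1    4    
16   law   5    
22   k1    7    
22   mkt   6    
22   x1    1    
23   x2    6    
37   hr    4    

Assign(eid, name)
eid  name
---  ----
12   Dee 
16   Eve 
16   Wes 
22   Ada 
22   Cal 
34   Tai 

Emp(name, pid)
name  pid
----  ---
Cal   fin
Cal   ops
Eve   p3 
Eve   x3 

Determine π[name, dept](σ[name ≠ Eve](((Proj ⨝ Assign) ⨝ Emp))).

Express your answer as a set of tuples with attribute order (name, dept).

Natural join on eid: {(16, bio, 9, Eve), (16, bio, 9, Wes), (16, fin, 1, Eve), (16, fin, 1, Wes), (16, k1, 4, Eve), (16, k1, 4, Wes), (16, law, 5, Eve), (16, law, 5, Wes), (22, k1, 7, Ada), (22, k1, 7, Cal), (22, mkt, 6, Ada), (22, mkt, 6, Cal), (22, x1, 1, Ada), (22, x1, 1, Cal)}
Natural join on name: {(16, bio, 9, Eve, p3), (16, bio, 9, Eve, x3), (16, fin, 1, Eve, p3), (16, fin, 1, Eve, x3), (16, k1, 4, Eve, p3), (16, k1, 4, Eve, x3), (16, law, 5, Eve, p3), (16, law, 5, Eve, x3), (22, k1, 7, Cal, fin), (22, k1, 7, Cal, ops), (22, mkt, 6, Cal, fin), (22, mkt, 6, Cal, ops), (22, x1, 1, Cal, fin), (22, x1, 1, Cal, ops)}
Filtering on name ≠ Eve leaves {(22, k1, 7, Cal, fin), (22, k1, 7, Cal, ops), (22, mkt, 6, Cal, fin), (22, mkt, 6, Cal, ops), (22, x1, 1, Cal, fin), (22, x1, 1, Cal, ops)}.
Keep only column(s) name, dept (3 duplicate(s) eliminated): {(Cal, k1), (Cal, mkt), (Cal, x1)}

{(Cal, k1), (Cal, mkt), (Cal, x1)}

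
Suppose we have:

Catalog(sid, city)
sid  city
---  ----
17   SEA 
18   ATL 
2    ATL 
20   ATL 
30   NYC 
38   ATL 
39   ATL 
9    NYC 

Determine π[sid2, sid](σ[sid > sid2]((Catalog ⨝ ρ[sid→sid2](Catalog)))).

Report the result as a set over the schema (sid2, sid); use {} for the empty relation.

ρ[sid→sid2]: schema becomes (sid2, city); tuples unchanged.
Natural join on city: {(17, SEA, 17), (18, ATL, 18), (18, ATL, 2), (18, ATL, 20), (18, ATL, 38), (18, ATL, 39), (2, ATL, 18), (2, ATL, 2), (2, ATL, 20), (2, ATL, 38), (2, ATL, 39), (20, ATL, 18), (20, ATL, 2), (20, ATL, 20), (20, ATL, 38), (20, ATL, 39), (30, NYC, 30), (30, NYC, 9), (38, ATL, 18), (38, ATL, 2), (38, ATL, 20), (38, ATL, 38), (38, ATL, 39), (39, ATL, 18), (39, ATL, 2), (39, ATL, 20), (39, ATL, 38), (39, ATL, 39), (9, NYC, 30), (9, NYC, 9)}
Apply σ_{sid > sid2}; surviving tuples: {(18, ATL, 2), (20, ATL, 18), (20, ATL, 2), (30, NYC, 9), (38, ATL, 18), (38, ATL, 2), (38, ATL, 20), (39, ATL, 18), (39, ATL, 2), (39, ATL, 20), (39, ATL, 38)}
π_{sid2, sid} gives {(18, 20), (18, 38), (18, 39), (2, 18), (2, 20), (2, 38), (2, 39), (20, 38), (20, 39), (38, 39), (9, 30)}.

{(18, 20), (18, 38), (18, 39), (2, 18), (2, 20), (2, 38), (2, 39), (20, 38), (20, 39), (38, 39), (9, 30)}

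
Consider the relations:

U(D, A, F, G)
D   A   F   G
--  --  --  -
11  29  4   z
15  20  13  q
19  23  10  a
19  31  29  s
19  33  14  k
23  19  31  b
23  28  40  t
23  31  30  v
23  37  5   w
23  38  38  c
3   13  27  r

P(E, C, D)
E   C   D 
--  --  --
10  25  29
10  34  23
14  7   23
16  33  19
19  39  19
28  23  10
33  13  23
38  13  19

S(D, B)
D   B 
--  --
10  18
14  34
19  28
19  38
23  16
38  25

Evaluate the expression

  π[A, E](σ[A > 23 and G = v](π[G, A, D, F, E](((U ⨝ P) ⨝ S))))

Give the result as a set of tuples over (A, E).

{(31, 10), (31, 14), (31, 33)}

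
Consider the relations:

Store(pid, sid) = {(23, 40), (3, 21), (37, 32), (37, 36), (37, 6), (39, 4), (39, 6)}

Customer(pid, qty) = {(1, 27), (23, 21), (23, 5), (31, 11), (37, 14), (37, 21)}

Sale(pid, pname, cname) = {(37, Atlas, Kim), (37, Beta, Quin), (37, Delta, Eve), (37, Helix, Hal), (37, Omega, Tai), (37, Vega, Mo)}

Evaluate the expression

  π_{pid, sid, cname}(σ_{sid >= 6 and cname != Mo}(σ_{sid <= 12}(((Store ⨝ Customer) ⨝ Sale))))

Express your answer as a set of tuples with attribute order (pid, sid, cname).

Joining Store and Customer on pid yields {(23, 40, 21), (23, 40, 5), (37, 32, 14), (37, 32, 21), (37, 36, 14), (37, 36, 21), (37, 6, 14), (37, 6, 21)}.
Joining (Store ⨝ Customer) and Sale on pid yields {(37, 32, 14, Atlas, Kim), (37, 32, 14, Beta, Quin), (37, 32, 14, Delta, Eve), (37, 32, 14, Helix, Hal), (37, 32, 14, Omega, Tai), (37, 32, 14, Vega, Mo), (37, 32, 21, Atlas, Kim), (37, 32, 21, Beta, Quin), (37, 32, 21, Delta, Eve), (37, 32, 21, Helix, Hal), (37, 32, 21, Omega, Tai), (37, 32, 21, Vega, Mo), (37, 36, 14, Atlas, Kim), (37, 36, 14, Beta, Quin), (37, 36, 14, Delta, Eve), (37, 36, 14, Helix, Hal), (37, 36, 14, Omega, Tai), (37, 36, 14, Vega, Mo), (37, 36, 21, Atlas, Kim), (37, 36, 21, Beta, Quin), (37, 36, 21, Delta, Eve), (37, 36, 21, Helix, Hal), (37, 36, 21, Omega, Tai), (37, 36, 21, Vega, Mo), (37, 6, 14, Atlas, Kim), (37, 6, 14, Beta, Quin), (37, 6, 14, Delta, Eve), (37, 6, 14, Helix, Hal), (37, 6, 14, Omega, Tai), (37, 6, 14, Vega, Mo), (37, 6, 21, Atlas, Kim), (37, 6, 21, Beta, Quin), (37, 6, 21, Delta, Eve), (37, 6, 21, Helix, Hal), (37, 6, 21, Omega, Tai), (37, 6, 21, Vega, Mo)}.
σ[sid <= 12]: keep tuples satisfying sid <= 12 → {(37, 6, 14, Atlas, Kim), (37, 6, 14, Beta, Quin), (37, 6, 14, Delta, Eve), (37, 6, 14, Helix, Hal), (37, 6, 14, Omega, Tai), (37, 6, 14, Vega, Mo), (37, 6, 21, Atlas, Kim), (37, 6, 21, Beta, Quin), (37, 6, 21, Delta, Eve), (37, 6, 21, Helix, Hal), (37, 6, 21, Omega, Tai), (37, 6, 21, Vega, Mo)}
σ[sid >= 6 and cname != Mo]: keep tuples satisfying sid >= 6 and cname != Mo → {(37, 6, 14, Atlas, Kim), (37, 6, 14, Beta, Quin), (37, 6, 14, Delta, Eve), (37, 6, 14, Helix, Hal), (37, 6, 14, Omega, Tai), (37, 6, 21, Atlas, Kim), (37, 6, 21, Beta, Quin), (37, 6, 21, Delta, Eve), (37, 6, 21, Helix, Hal), (37, 6, 21, Omega, Tai)}
Projecting to pid, sid, cname (5 duplicate(s) eliminated): {(37, 6, Eve), (37, 6, Hal), (37, 6, Kim), (37, 6, Quin), (37, 6, Tai)}

{(37, 6, Eve), (37, 6, Hal), (37, 6, Kim), (37, 6, Quin), (37, 6, Tai)}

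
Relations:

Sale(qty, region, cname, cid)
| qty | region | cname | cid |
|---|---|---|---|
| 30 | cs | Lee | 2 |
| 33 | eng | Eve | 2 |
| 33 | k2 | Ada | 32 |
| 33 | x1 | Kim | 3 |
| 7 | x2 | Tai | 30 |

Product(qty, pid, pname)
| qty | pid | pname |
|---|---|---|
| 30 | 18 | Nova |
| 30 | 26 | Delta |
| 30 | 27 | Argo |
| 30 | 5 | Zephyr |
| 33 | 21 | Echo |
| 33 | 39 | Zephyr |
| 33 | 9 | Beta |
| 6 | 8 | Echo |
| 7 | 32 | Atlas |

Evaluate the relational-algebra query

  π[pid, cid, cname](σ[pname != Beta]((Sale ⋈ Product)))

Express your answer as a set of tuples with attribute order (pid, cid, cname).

{(18, 2, Lee), (21, 2, Eve), (21, 3, Kim), (21, 32, Ada), (26, 2, Lee), (27, 2, Lee), (32, 30, Tai), (39, 2, Eve), (39, 3, Kim), (39, 32, Ada), (5, 2, Lee)}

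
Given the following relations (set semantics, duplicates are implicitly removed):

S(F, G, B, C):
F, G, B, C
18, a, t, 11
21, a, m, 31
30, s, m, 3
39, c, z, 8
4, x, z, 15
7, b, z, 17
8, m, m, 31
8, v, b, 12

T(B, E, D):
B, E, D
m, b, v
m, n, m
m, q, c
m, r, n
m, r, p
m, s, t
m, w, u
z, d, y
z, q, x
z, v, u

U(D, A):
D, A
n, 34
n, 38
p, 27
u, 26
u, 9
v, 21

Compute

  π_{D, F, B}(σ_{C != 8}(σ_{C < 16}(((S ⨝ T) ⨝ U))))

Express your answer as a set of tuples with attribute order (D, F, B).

Natural join on B: {(21, a, m, 31, b, v), (21, a, m, 31, n, m), (21, a, m, 31, q, c), (21, a, m, 31, r, n), (21, a, m, 31, r, p), (21, a, m, 31, s, t), (21, a, m, 31, w, u), (30, s, m, 3, b, v), (30, s, m, 3, n, m), (30, s, m, 3, q, c), (30, s, m, 3, r, n), (30, s, m, 3, r, p), (30, s, m, 3, s, t), (30, s, m, 3, w, u), (39, c, z, 8, d, y), (39, c, z, 8, q, x), (39, c, z, 8, v, u), (4, x, z, 15, d, y), (4, x, z, 15, q, x), (4, x, z, 15, v, u), (7, b, z, 17, d, y), (7, b, z, 17, q, x), (7, b, z, 17, v, u), (8, m, m, 31, b, v), (8, m, m, 31, n, m), (8, m, m, 31, q, c), (8, m, m, 31, r, n), (8, m, m, 31, r, p), (8, m, m, 31, s, t), (8, m, m, 31, w, u)}
Natural join on D: {(21, a, m, 31, b, v, 21), (21, a, m, 31, r, n, 34), (21, a, m, 31, r, n, 38), (21, a, m, 31, r, p, 27), (21, a, m, 31, w, u, 26), (21, a, m, 31, w, u, 9), (30, s, m, 3, b, v, 21), (30, s, m, 3, r, n, 34), (30, s, m, 3, r, n, 38), (30, s, m, 3, r, p, 27), (30, s, m, 3, w, u, 26), (30, s, m, 3, w, u, 9), (39, c, z, 8, v, u, 26), (39, c, z, 8, v, u, 9), (4, x, z, 15, v, u, 26), (4, x, z, 15, v, u, 9), (7, b, z, 17, v, u, 26), (7, b, z, 17, v, u, 9), (8, m, m, 31, b, v, 21), (8, m, m, 31, r, n, 34), (8, m, m, 31, r, n, 38), (8, m, m, 31, r, p, 27), (8, m, m, 31, w, u, 26), (8, m, m, 31, w, u, 9)}
Selection C < 16: {(30, s, m, 3, b, v, 21), (30, s, m, 3, r, n, 34), (30, s, m, 3, r, n, 38), (30, s, m, 3, r, p, 27), (30, s, m, 3, w, u, 26), (30, s, m, 3, w, u, 9), (39, c, z, 8, v, u, 26), (39, c, z, 8, v, u, 9), (4, x, z, 15, v, u, 26), (4, x, z, 15, v, u, 9)}
Selection C != 8: {(30, s, m, 3, b, v, 21), (30, s, m, 3, r, n, 34), (30, s, m, 3, r, n, 38), (30, s, m, 3, r, p, 27), (30, s, m, 3, w, u, 26), (30, s, m, 3, w, u, 9), (4, x, z, 15, v, u, 26), (4, x, z, 15, v, u, 9)}
Keep only column(s) D, F, B (3 duplicate(s) eliminated): {(n, 30, m), (p, 30, m), (u, 30, m), (u, 4, z), (v, 30, m)}

{(n, 30, m), (p, 30, m), (u, 30, m), (u, 4, z), (v, 30, m)}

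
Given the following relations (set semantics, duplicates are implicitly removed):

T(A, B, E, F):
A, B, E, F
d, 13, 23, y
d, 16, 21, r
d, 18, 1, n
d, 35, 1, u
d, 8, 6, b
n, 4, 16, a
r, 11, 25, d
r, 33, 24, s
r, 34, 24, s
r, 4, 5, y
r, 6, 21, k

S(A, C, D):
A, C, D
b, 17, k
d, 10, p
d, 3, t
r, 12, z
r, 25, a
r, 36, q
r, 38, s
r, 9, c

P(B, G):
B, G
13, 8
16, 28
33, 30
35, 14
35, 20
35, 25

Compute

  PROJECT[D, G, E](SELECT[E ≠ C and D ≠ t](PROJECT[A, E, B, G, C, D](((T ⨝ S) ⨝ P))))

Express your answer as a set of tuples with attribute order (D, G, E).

{(a, 30, 24), (c, 30, 24), (p, 14, 1), (p, 20, 1), (p, 25, 1), (p, 28, 21), (p, 8, 23), (q, 30, 24), (s, 30, 24), (z, 30, 24)}

Joining T and S on A yields {(d, 13, 23, y, 10, p), (d, 13, 23, y, 3, t), (d, 16, 21, r, 10, p), (d, 16, 21, r, 3, t), (d, 18, 1, n, 10, p), (d, 18, 1, n, 3, t), (d, 35, 1, u, 10, p), (d, 35, 1, u, 3, t), (d, 8, 6, b, 10, p), (d, 8, 6, b, 3, t), (r, 11, 25, d, 12, z), (r, 11, 25, d, 25, a), (r, 11, 25, d, 36, q), (r, 11, 25, d, 38, s), (r, 11, 25, d, 9, c), (r, 33, 24, s, 12, z), (r, 33, 24, s, 25, a), (r, 33, 24, s, 36, q), (r, 33, 24, s, 38, s), (r, 33, 24, s, 9, c), (r, 34, 24, s, 12, z), (r, 34, 24, s, 25, a), (r, 34, 24, s, 36, q), (r, 34, 24, s, 38, s), (r, 34, 24, s, 9, c), (r, 4, 5, y, 12, z), (r, 4, 5, y, 25, a), (r, 4, 5, y, 36, q), (r, 4, 5, y, 38, s), (r, 4, 5, y, 9, c), (r, 6, 21, k, 12, z), (r, 6, 21, k, 25, a), (r, 6, 21, k, 36, q), (r, 6, 21, k, 38, s), (r, 6, 21, k, 9, c)}.
Joining (T ⨝ S) and P on B yields {(d, 13, 23, y, 10, p, 8), (d, 13, 23, y, 3, t, 8), (d, 16, 21, r, 10, p, 28), (d, 16, 21, r, 3, t, 28), (d, 35, 1, u, 10, p, 14), (d, 35, 1, u, 10, p, 20), (d, 35, 1, u, 10, p, 25), (d, 35, 1, u, 3, t, 14), (d, 35, 1, u, 3, t, 20), (d, 35, 1, u, 3, t, 25), (r, 33, 24, s, 12, z, 30), (r, 33, 24, s, 25, a, 30), (r, 33, 24, s, 36, q, 30), (r, 33, 24, s, 38, s, 30), (r, 33, 24, s, 9, c, 30)}.
Projecting to A, E, B, G, C, D: {(d, 1, 35, 14, 10, p), (d, 1, 35, 14, 3, t), (d, 1, 35, 20, 10, p), (d, 1, 35, 20, 3, t), (d, 1, 35, 25, 10, p), (d, 1, 35, 25, 3, t), (d, 21, 16, 28, 10, p), (d, 21, 16, 28, 3, t), (d, 23, 13, 8, 10, p), (d, 23, 13, 8, 3, t), (r, 24, 33, 30, 12, z), (r, 24, 33, 30, 25, a), (r, 24, 33, 30, 36, q), (r, 24, 33, 30, 38, s), (r, 24, 33, 30, 9, c)}
Filtering on E ≠ C and D ≠ t leaves {(d, 1, 35, 14, 10, p), (d, 1, 35, 20, 10, p), (d, 1, 35, 25, 10, p), (d, 21, 16, 28, 10, p), (d, 23, 13, 8, 10, p), (r, 24, 33, 30, 12, z), (r, 24, 33, 30, 25, a), (r, 24, 33, 30, 36, q), (r, 24, 33, 30, 38, s), (r, 24, 33, 30, 9, c)}.
Projecting to D, G, E: {(a, 30, 24), (c, 30, 24), (p, 14, 1), (p, 20, 1), (p, 25, 1), (p, 28, 21), (p, 8, 23), (q, 30, 24), (s, 30, 24), (z, 30, 24)}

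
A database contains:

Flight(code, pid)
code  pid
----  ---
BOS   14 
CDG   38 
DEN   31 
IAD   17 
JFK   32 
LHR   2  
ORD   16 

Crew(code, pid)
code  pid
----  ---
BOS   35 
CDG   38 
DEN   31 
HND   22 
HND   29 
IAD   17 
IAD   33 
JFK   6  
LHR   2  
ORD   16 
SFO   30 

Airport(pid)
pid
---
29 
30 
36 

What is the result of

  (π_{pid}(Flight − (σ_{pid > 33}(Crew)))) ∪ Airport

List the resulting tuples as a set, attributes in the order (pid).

{14, 16, 17, 2, 29, 30, 31, 32, 36}

Selection pid > 33: {(BOS, 35), (CDG, 38)}
Set difference of the two operands is {(BOS, 14), (DEN, 31), (IAD, 17), (JFK, 32), (LHR, 2), (ORD, 16)}.
π[pid]: project onto (pid) → {14, 16, 17, 2, 31, 32}
Set union of the two operands is {14, 16, 17, 2, 29, 30, 31, 32, 36}.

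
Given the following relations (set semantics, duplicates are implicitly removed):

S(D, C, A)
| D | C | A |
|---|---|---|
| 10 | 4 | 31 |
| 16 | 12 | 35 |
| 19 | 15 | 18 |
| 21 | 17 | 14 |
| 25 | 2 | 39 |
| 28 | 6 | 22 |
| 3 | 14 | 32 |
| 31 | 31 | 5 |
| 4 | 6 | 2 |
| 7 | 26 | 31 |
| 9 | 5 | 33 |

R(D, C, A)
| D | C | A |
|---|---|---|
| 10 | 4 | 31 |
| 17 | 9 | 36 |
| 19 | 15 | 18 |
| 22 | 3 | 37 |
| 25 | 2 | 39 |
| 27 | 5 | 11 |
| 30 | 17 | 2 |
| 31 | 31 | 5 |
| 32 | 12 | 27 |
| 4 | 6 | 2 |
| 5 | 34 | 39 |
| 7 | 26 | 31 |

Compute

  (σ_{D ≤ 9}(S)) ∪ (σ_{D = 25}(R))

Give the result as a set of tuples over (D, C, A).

{(25, 2, 39), (3, 14, 32), (4, 6, 2), (7, 26, 31), (9, 5, 33)}

Selection D ≤ 9: {(3, 14, 32), (4, 6, 2), (7, 26, 31), (9, 5, 33)}
Selection D = 25: {(25, 2, 39)}
Set union of the two operands is {(25, 2, 39), (3, 14, 32), (4, 6, 2), (7, 26, 31), (9, 5, 33)}.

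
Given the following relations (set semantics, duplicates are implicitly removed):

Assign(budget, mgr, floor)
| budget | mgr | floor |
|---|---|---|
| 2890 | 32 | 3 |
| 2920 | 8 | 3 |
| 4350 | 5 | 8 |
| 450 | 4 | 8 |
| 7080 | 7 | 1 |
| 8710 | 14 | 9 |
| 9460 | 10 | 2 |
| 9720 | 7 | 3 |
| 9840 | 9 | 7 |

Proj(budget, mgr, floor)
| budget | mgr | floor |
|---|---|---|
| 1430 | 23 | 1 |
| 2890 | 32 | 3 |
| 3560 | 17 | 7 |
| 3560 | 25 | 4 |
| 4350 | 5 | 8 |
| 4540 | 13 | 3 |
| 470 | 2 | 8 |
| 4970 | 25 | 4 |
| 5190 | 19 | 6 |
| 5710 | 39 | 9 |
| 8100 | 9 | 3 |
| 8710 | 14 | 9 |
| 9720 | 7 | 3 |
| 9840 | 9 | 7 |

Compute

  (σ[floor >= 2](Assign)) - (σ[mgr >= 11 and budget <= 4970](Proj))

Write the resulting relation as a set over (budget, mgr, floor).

{(2920, 8, 3), (4350, 5, 8), (450, 4, 8), (8710, 14, 9), (9460, 10, 2), (9720, 7, 3), (9840, 9, 7)}

σ[floor >= 2]: keep tuples satisfying floor >= 2 → {(2890, 32, 3), (2920, 8, 3), (4350, 5, 8), (450, 4, 8), (8710, 14, 9), (9460, 10, 2), (9720, 7, 3), (9840, 9, 7)}
σ[mgr >= 11 and budget <= 4970]: keep tuples satisfying mgr >= 11 and budget <= 4970 → {(1430, 23, 1), (2890, 32, 3), (3560, 17, 7), (3560, 25, 4), (4540, 13, 3), (4970, 25, 4)}
Taking the difference: {(2920, 8, 3), (4350, 5, 8), (450, 4, 8), (8710, 14, 9), (9460, 10, 2), (9720, 7, 3), (9840, 9, 7)}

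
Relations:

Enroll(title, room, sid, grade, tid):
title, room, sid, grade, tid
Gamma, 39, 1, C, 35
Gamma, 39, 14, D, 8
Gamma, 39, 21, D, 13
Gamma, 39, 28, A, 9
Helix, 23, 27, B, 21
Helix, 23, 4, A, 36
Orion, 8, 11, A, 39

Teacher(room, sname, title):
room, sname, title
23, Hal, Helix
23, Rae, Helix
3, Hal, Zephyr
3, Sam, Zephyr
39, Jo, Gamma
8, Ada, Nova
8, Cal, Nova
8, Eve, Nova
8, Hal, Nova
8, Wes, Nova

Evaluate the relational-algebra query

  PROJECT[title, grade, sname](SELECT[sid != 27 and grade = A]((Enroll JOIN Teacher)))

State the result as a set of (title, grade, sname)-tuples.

{(Gamma, A, Jo), (Helix, A, Hal), (Helix, A, Rae)}

Natural join on title, room: {(Gamma, 39, 1, C, 35, Jo), (Gamma, 39, 14, D, 8, Jo), (Gamma, 39, 21, D, 13, Jo), (Gamma, 39, 28, A, 9, Jo), (Helix, 23, 27, B, 21, Hal), (Helix, 23, 27, B, 21, Rae), (Helix, 23, 4, A, 36, Hal), (Helix, 23, 4, A, 36, Rae)}
Apply σ_{sid != 27 and grade = A}; surviving tuples: {(Gamma, 39, 28, A, 9, Jo), (Helix, 23, 4, A, 36, Hal), (Helix, 23, 4, A, 36, Rae)}
Projecting to title, grade, sname: {(Gamma, A, Jo), (Helix, A, Hal), (Helix, A, Rae)}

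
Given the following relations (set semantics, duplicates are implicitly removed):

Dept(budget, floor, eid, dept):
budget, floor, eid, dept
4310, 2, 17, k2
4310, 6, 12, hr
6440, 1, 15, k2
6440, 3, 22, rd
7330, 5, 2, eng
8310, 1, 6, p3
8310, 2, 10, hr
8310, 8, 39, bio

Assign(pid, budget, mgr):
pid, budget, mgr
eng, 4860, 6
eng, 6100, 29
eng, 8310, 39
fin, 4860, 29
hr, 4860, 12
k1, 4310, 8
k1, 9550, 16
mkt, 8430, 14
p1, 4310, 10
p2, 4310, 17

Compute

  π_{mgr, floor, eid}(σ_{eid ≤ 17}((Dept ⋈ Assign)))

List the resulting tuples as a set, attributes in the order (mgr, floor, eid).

Joining Dept and Assign on budget yields {(4310, 2, 17, k2, k1, 8), (4310, 2, 17, k2, p1, 10), (4310, 2, 17, k2, p2, 17), (4310, 6, 12, hr, k1, 8), (4310, 6, 12, hr, p1, 10), (4310, 6, 12, hr, p2, 17), (8310, 1, 6, p3, eng, 39), (8310, 2, 10, hr, eng, 39), (8310, 8, 39, bio, eng, 39)}.
Filtering on eid ≤ 17 leaves {(4310, 2, 17, k2, k1, 8), (4310, 2, 17, k2, p1, 10), (4310, 2, 17, k2, p2, 17), (4310, 6, 12, hr, k1, 8), (4310, 6, 12, hr, p1, 10), (4310, 6, 12, hr, p2, 17), (8310, 1, 6, p3, eng, 39), (8310, 2, 10, hr, eng, 39)}.
Keep only column(s) mgr, floor, eid: {(10, 2, 17), (10, 6, 12), (17, 2, 17), (17, 6, 12), (39, 1, 6), (39, 2, 10), (8, 2, 17), (8, 6, 12)}

{(10, 2, 17), (10, 6, 12), (17, 2, 17), (17, 6, 12), (39, 1, 6), (39, 2, 10), (8, 2, 17), (8, 6, 12)}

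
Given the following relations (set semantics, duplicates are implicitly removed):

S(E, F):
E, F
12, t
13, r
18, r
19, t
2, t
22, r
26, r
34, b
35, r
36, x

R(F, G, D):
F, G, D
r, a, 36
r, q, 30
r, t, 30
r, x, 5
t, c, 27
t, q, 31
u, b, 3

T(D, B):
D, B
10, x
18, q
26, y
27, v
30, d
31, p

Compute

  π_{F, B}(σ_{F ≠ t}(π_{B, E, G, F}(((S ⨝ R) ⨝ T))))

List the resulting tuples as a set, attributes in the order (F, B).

{(r, d)}

Joining S and R on F yields {(12, t, c, 27), (12, t, q, 31), (13, r, a, 36), (13, r, q, 30), (13, r, t, 30), (13, r, x, 5), (18, r, a, 36), (18, r, q, 30), (18, r, t, 30), (18, r, x, 5), (19, t, c, 27), (19, t, q, 31), (2, t, c, 27), (2, t, q, 31), (22, r, a, 36), (22, r, q, 30), (22, r, t, 30), (22, r, x, 5), (26, r, a, 36), (26, r, q, 30), (26, r, t, 30), (26, r, x, 5), (35, r, a, 36), (35, r, q, 30), (35, r, t, 30), (35, r, x, 5)}.
Joining (S ⨝ R) and T on D yields {(12, t, c, 27, v), (12, t, q, 31, p), (13, r, q, 30, d), (13, r, t, 30, d), (18, r, q, 30, d), (18, r, t, 30, d), (19, t, c, 27, v), (19, t, q, 31, p), (2, t, c, 27, v), (2, t, q, 31, p), (22, r, q, 30, d), (22, r, t, 30, d), (26, r, q, 30, d), (26, r, t, 30, d), (35, r, q, 30, d), (35, r, t, 30, d)}.
Keep only column(s) B, E, G, F: {(d, 13, q, r), (d, 13, t, r), (d, 18, q, r), (d, 18, t, r), (d, 22, q, r), (d, 22, t, r), (d, 26, q, r), (d, 26, t, r), (d, 35, q, r), (d, 35, t, r), (p, 12, q, t), (p, 19, q, t), (p, 2, q, t), (v, 12, c, t), (v, 19, c, t), (v, 2, c, t)}
Filtering on F ≠ t leaves {(d, 13, q, r), (d, 13, t, r), (d, 18, q, r), (d, 18, t, r), (d, 22, q, r), (d, 22, t, r), (d, 26, q, r), (d, 26, t, r), (d, 35, q, r), (d, 35, t, r)}.
Keep only column(s) F, B (9 duplicate(s) eliminated): {(r, d)}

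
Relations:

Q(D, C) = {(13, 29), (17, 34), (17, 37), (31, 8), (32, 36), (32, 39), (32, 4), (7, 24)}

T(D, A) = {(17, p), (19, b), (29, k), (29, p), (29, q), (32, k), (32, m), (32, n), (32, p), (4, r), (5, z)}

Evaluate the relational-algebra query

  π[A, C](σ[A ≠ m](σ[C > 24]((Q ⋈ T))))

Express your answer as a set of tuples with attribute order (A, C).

Natural join on D: {(17, 34, p), (17, 37, p), (32, 36, k), (32, 36, m), (32, 36, n), (32, 36, p), (32, 39, k), (32, 39, m), (32, 39, n), (32, 39, p), (32, 4, k), (32, 4, m), (32, 4, n), (32, 4, p)}
Selection C > 24: {(17, 34, p), (17, 37, p), (32, 36, k), (32, 36, m), (32, 36, n), (32, 36, p), (32, 39, k), (32, 39, m), (32, 39, n), (32, 39, p)}
Selection A ≠ m: {(17, 34, p), (17, 37, p), (32, 36, k), (32, 36, n), (32, 36, p), (32, 39, k), (32, 39, n), (32, 39, p)}
Keep only column(s) A, C: {(k, 36), (k, 39), (n, 36), (n, 39), (p, 34), (p, 36), (p, 37), (p, 39)}

{(k, 36), (k, 39), (n, 36), (n, 39), (p, 34), (p, 36), (p, 37), (p, 39)}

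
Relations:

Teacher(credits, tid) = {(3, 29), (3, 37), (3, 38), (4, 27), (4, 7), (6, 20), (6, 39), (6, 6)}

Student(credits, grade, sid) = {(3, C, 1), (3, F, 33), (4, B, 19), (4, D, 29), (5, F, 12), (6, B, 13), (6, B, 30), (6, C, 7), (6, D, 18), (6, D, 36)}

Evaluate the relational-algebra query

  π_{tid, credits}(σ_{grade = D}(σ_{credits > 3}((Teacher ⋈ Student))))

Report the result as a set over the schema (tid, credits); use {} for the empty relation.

{(20, 6), (27, 4), (39, 6), (6, 6), (7, 4)}

Joining Teacher and Student on credits yields {(3, 29, C, 1), (3, 29, F, 33), (3, 37, C, 1), (3, 37, F, 33), (3, 38, C, 1), (3, 38, F, 33), (4, 27, B, 19), (4, 27, D, 29), (4, 7, B, 19), (4, 7, D, 29), (6, 20, B, 13), (6, 20, B, 30), (6, 20, C, 7), (6, 20, D, 18), (6, 20, D, 36), (6, 39, B, 13), (6, 39, B, 30), (6, 39, C, 7), (6, 39, D, 18), (6, 39, D, 36), (6, 6, B, 13), (6, 6, B, 30), (6, 6, C, 7), (6, 6, D, 18), (6, 6, D, 36)}.
σ[credits > 3]: keep tuples satisfying credits > 3 → {(4, 27, B, 19), (4, 27, D, 29), (4, 7, B, 19), (4, 7, D, 29), (6, 20, B, 13), (6, 20, B, 30), (6, 20, C, 7), (6, 20, D, 18), (6, 20, D, 36), (6, 39, B, 13), (6, 39, B, 30), (6, 39, C, 7), (6, 39, D, 18), (6, 39, D, 36), (6, 6, B, 13), (6, 6, B, 30), (6, 6, C, 7), (6, 6, D, 18), (6, 6, D, 36)}
σ[grade = D]: keep tuples satisfying grade = D → {(4, 27, D, 29), (4, 7, D, 29), (6, 20, D, 18), (6, 20, D, 36), (6, 39, D, 18), (6, 39, D, 36), (6, 6, D, 18), (6, 6, D, 36)}
π_{tid, credits} gives {(20, 6), (27, 4), (39, 6), (6, 6), (7, 4)} (3 duplicate(s) eliminated).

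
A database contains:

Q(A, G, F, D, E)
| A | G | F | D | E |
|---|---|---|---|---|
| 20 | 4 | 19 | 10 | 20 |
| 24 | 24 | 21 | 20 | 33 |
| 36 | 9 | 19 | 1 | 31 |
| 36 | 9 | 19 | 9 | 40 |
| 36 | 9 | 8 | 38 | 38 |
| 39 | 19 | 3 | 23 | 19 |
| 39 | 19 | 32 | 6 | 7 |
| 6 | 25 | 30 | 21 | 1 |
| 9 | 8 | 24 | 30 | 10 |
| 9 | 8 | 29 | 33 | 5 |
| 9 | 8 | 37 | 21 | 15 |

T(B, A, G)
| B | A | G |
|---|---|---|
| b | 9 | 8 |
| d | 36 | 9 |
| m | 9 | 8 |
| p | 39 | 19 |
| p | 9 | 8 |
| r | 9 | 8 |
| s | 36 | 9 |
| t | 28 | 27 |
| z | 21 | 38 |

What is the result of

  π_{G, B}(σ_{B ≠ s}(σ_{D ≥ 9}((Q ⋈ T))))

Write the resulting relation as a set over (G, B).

Joining Q and T on A, G yields {(36, 9, 19, 1, 31, d), (36, 9, 19, 1, 31, s), (36, 9, 19, 9, 40, d), (36, 9, 19, 9, 40, s), (36, 9, 8, 38, 38, d), (36, 9, 8, 38, 38, s), (39, 19, 3, 23, 19, p), (39, 19, 32, 6, 7, p), (9, 8, 24, 30, 10, b), (9, 8, 24, 30, 10, m), (9, 8, 24, 30, 10, p), (9, 8, 24, 30, 10, r), (9, 8, 29, 33, 5, b), (9, 8, 29, 33, 5, m), (9, 8, 29, 33, 5, p), (9, 8, 29, 33, 5, r), (9, 8, 37, 21, 15, b), (9, 8, 37, 21, 15, m), (9, 8, 37, 21, 15, p), (9, 8, 37, 21, 15, r)}.
Filtering on D ≥ 9 leaves {(36, 9, 19, 9, 40, d), (36, 9, 19, 9, 40, s), (36, 9, 8, 38, 38, d), (36, 9, 8, 38, 38, s), (39, 19, 3, 23, 19, p), (9, 8, 24, 30, 10, b), (9, 8, 24, 30, 10, m), (9, 8, 24, 30, 10, p), (9, 8, 24, 30, 10, r), (9, 8, 29, 33, 5, b), (9, 8, 29, 33, 5, m), (9, 8, 29, 33, 5, p), (9, 8, 29, 33, 5, r), (9, 8, 37, 21, 15, b), (9, 8, 37, 21, 15, m), (9, 8, 37, 21, 15, p), (9, 8, 37, 21, 15, r)}.
Filtering on B ≠ s leaves {(36, 9, 19, 9, 40, d), (36, 9, 8, 38, 38, d), (39, 19, 3, 23, 19, p), (9, 8, 24, 30, 10, b), (9, 8, 24, 30, 10, m), (9, 8, 24, 30, 10, p), (9, 8, 24, 30, 10, r), (9, 8, 29, 33, 5, b), (9, 8, 29, 33, 5, m), (9, 8, 29, 33, 5, p), (9, 8, 29, 33, 5, r), (9, 8, 37, 21, 15, b), (9, 8, 37, 21, 15, m), (9, 8, 37, 21, 15, p), (9, 8, 37, 21, 15, r)}.
Keep only column(s) G, B (9 duplicate(s) eliminated): {(19, p), (8, b), (8, m), (8, p), (8, r), (9, d)}

{(19, p), (8, b), (8, m), (8, p), (8, r), (9, d)}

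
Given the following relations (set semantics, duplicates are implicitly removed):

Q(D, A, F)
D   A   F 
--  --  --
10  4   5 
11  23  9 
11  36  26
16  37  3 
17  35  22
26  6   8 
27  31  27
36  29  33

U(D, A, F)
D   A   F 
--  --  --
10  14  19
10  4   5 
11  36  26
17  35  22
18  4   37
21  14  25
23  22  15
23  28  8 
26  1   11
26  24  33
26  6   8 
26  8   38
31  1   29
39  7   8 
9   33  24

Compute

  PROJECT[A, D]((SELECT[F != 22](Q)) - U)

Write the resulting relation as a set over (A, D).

Filtering on F != 22 leaves {(10, 4, 5), (11, 23, 9), (11, 36, 26), (16, 37, 3), (26, 6, 8), (27, 31, 27), (36, 29, 33)}.
Set difference of the two operands is {(11, 23, 9), (16, 37, 3), (27, 31, 27), (36, 29, 33)}.
π_{A, D} gives {(23, 11), (29, 36), (31, 27), (37, 16)}.

{(23, 11), (29, 36), (31, 27), (37, 16)}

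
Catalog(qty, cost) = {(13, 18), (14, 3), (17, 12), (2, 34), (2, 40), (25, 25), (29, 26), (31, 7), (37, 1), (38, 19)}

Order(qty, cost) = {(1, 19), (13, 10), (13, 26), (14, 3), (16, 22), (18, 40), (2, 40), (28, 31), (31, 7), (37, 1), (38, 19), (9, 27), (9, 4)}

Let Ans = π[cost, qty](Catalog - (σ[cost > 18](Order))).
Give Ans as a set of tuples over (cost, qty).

{(1, 37), (12, 17), (18, 13), (25, 25), (26, 29), (3, 14), (34, 2), (7, 31)}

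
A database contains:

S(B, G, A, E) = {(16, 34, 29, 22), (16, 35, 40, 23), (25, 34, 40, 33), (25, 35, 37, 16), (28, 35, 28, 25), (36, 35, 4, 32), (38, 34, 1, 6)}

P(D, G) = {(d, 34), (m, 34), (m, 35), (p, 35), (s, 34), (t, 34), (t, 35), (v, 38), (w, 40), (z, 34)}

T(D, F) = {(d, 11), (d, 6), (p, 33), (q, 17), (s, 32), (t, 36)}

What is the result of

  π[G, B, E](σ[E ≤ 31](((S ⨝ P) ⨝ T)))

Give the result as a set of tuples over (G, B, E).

{(34, 16, 22), (34, 38, 6), (35, 16, 23), (35, 25, 16), (35, 28, 25)}

Joining S and P on G yields {(16, 34, 29, 22, d), (16, 34, 29, 22, m), (16, 34, 29, 22, s), (16, 34, 29, 22, t), (16, 34, 29, 22, z), (16, 35, 40, 23, m), (16, 35, 40, 23, p), (16, 35, 40, 23, t), (25, 34, 40, 33, d), (25, 34, 40, 33, m), (25, 34, 40, 33, s), (25, 34, 40, 33, t), (25, 34, 40, 33, z), (25, 35, 37, 16, m), (25, 35, 37, 16, p), (25, 35, 37, 16, t), (28, 35, 28, 25, m), (28, 35, 28, 25, p), (28, 35, 28, 25, t), (36, 35, 4, 32, m), (36, 35, 4, 32, p), (36, 35, 4, 32, t), (38, 34, 1, 6, d), (38, 34, 1, 6, m), (38, 34, 1, 6, s), (38, 34, 1, 6, t), (38, 34, 1, 6, z)}.
Joining (S ⨝ P) and T on D yields {(16, 34, 29, 22, d, 11), (16, 34, 29, 22, d, 6), (16, 34, 29, 22, s, 32), (16, 34, 29, 22, t, 36), (16, 35, 40, 23, p, 33), (16, 35, 40, 23, t, 36), (25, 34, 40, 33, d, 11), (25, 34, 40, 33, d, 6), (25, 34, 40, 33, s, 32), (25, 34, 40, 33, t, 36), (25, 35, 37, 16, p, 33), (25, 35, 37, 16, t, 36), (28, 35, 28, 25, p, 33), (28, 35, 28, 25, t, 36), (36, 35, 4, 32, p, 33), (36, 35, 4, 32, t, 36), (38, 34, 1, 6, d, 11), (38, 34, 1, 6, d, 6), (38, 34, 1, 6, s, 32), (38, 34, 1, 6, t, 36)}.
Selection E ≤ 31: {(16, 34, 29, 22, d, 11), (16, 34, 29, 22, d, 6), (16, 34, 29, 22, s, 32), (16, 34, 29, 22, t, 36), (16, 35, 40, 23, p, 33), (16, 35, 40, 23, t, 36), (25, 35, 37, 16, p, 33), (25, 35, 37, 16, t, 36), (28, 35, 28, 25, p, 33), (28, 35, 28, 25, t, 36), (38, 34, 1, 6, d, 11), (38, 34, 1, 6, d, 6), (38, 34, 1, 6, s, 32), (38, 34, 1, 6, t, 36)}
π[G, B, E]: project onto (G, B, E) (9 duplicate(s) eliminated) → {(34, 16, 22), (34, 38, 6), (35, 16, 23), (35, 25, 16), (35, 28, 25)}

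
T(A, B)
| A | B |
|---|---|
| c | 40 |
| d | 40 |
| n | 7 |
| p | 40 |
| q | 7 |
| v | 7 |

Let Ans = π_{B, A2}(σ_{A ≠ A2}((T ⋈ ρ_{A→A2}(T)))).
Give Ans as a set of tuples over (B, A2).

{(40, c), (40, d), (40, p), (7, n), (7, q), (7, v)}

ρ[A→A2]: schema becomes (A2, B); tuples unchanged.
Natural join on B: {(c, 40, c), (c, 40, d), (c, 40, p), (d, 40, c), (d, 40, d), (d, 40, p), (n, 7, n), (n, 7, q), (n, 7, v), (p, 40, c), (p, 40, d), (p, 40, p), (q, 7, n), (q, 7, q), (q, 7, v), (v, 7, n), (v, 7, q), (v, 7, v)}
Filtering on A ≠ A2 leaves {(c, 40, d), (c, 40, p), (d, 40, c), (d, 40, p), (n, 7, q), (n, 7, v), (p, 40, c), (p, 40, d), (q, 7, n), (q, 7, v), (v, 7, n), (v, 7, q)}.
π_{B, A2} gives {(40, c), (40, d), (40, p), (7, n), (7, q), (7, v)} (6 duplicate(s) eliminated).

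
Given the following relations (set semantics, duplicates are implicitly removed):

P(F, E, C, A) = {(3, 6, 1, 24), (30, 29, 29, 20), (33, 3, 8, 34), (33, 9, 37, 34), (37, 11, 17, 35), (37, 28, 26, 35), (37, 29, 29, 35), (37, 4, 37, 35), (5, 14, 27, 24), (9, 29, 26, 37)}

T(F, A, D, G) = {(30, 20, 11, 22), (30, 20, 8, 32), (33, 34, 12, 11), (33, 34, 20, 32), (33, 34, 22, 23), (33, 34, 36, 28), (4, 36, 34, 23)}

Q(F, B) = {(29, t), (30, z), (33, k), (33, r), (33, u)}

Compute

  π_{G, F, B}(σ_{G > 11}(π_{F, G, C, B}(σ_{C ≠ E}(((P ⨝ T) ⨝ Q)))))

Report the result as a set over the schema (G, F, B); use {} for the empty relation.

{(23, 33, k), (23, 33, r), (23, 33, u), (28, 33, k), (28, 33, r), (28, 33, u), (32, 33, k), (32, 33, r), (32, 33, u)}

Natural join on F, A: {(30, 29, 29, 20, 11, 22), (30, 29, 29, 20, 8, 32), (33, 3, 8, 34, 12, 11), (33, 3, 8, 34, 20, 32), (33, 3, 8, 34, 22, 23), (33, 3, 8, 34, 36, 28), (33, 9, 37, 34, 12, 11), (33, 9, 37, 34, 20, 32), (33, 9, 37, 34, 22, 23), (33, 9, 37, 34, 36, 28)}
Natural join on F: {(30, 29, 29, 20, 11, 22, z), (30, 29, 29, 20, 8, 32, z), (33, 3, 8, 34, 12, 11, k), (33, 3, 8, 34, 12, 11, r), (33, 3, 8, 34, 12, 11, u), (33, 3, 8, 34, 20, 32, k), (33, 3, 8, 34, 20, 32, r), (33, 3, 8, 34, 20, 32, u), (33, 3, 8, 34, 22, 23, k), (33, 3, 8, 34, 22, 23, r), (33, 3, 8, 34, 22, 23, u), (33, 3, 8, 34, 36, 28, k), (33, 3, 8, 34, 36, 28, r), (33, 3, 8, 34, 36, 28, u), (33, 9, 37, 34, 12, 11, k), (33, 9, 37, 34, 12, 11, r), (33, 9, 37, 34, 12, 11, u), (33, 9, 37, 34, 20, 32, k), (33, 9, 37, 34, 20, 32, r), (33, 9, 37, 34, 20, 32, u), (33, 9, 37, 34, 22, 23, k), (33, 9, 37, 34, 22, 23, r), (33, 9, 37, 34, 22, 23, u), (33, 9, 37, 34, 36, 28, k), (33, 9, 37, 34, 36, 28, r), (33, 9, 37, 34, 36, 28, u)}
σ[C ≠ E]: keep tuples satisfying C ≠ E → {(33, 3, 8, 34, 12, 11, k), (33, 3, 8, 34, 12, 11, r), (33, 3, 8, 34, 12, 11, u), (33, 3, 8, 34, 20, 32, k), (33, 3, 8, 34, 20, 32, r), (33, 3, 8, 34, 20, 32, u), (33, 3, 8, 34, 22, 23, k), (33, 3, 8, 34, 22, 23, r), (33, 3, 8, 34, 22, 23, u), (33, 3, 8, 34, 36, 28, k), (33, 3, 8, 34, 36, 28, r), (33, 3, 8, 34, 36, 28, u), (33, 9, 37, 34, 12, 11, k), (33, 9, 37, 34, 12, 11, r), (33, 9, 37, 34, 12, 11, u), (33, 9, 37, 34, 20, 32, k), (33, 9, 37, 34, 20, 32, r), (33, 9, 37, 34, 20, 32, u), (33, 9, 37, 34, 22, 23, k), (33, 9, 37, 34, 22, 23, r), (33, 9, 37, 34, 22, 23, u), (33, 9, 37, 34, 36, 28, k), (33, 9, 37, 34, 36, 28, r), (33, 9, 37, 34, 36, 28, u)}
π_{F, G, C, B} gives {(33, 11, 37, k), (33, 11, 37, r), (33, 11, 37, u), (33, 11, 8, k), (33, 11, 8, r), (33, 11, 8, u), (33, 23, 37, k), (33, 23, 37, r), (33, 23, 37, u), (33, 23, 8, k), (33, 23, 8, r), (33, 23, 8, u), (33, 28, 37, k), (33, 28, 37, r), (33, 28, 37, u), (33, 28, 8, k), (33, 28, 8, r), (33, 28, 8, u), (33, 32, 37, k), (33, 32, 37, r), (33, 32, 37, u), (33, 32, 8, k), (33, 32, 8, r), (33, 32, 8, u)}.
σ[G > 11]: keep tuples satisfying G > 11 → {(33, 23, 37, k), (33, 23, 37, r), (33, 23, 37, u), (33, 23, 8, k), (33, 23, 8, r), (33, 23, 8, u), (33, 28, 37, k), (33, 28, 37, r), (33, 28, 37, u), (33, 28, 8, k), (33, 28, 8, r), (33, 28, 8, u), (33, 32, 37, k), (33, 32, 37, r), (33, 32, 37, u), (33, 32, 8, k), (33, 32, 8, r), (33, 32, 8, u)}
π_{G, F, B} gives {(23, 33, k), (23, 33, r), (23, 33, u), (28, 33, k), (28, 33, r), (28, 33, u), (32, 33, k), (32, 33, r), (32, 33, u)} (9 duplicate(s) eliminated).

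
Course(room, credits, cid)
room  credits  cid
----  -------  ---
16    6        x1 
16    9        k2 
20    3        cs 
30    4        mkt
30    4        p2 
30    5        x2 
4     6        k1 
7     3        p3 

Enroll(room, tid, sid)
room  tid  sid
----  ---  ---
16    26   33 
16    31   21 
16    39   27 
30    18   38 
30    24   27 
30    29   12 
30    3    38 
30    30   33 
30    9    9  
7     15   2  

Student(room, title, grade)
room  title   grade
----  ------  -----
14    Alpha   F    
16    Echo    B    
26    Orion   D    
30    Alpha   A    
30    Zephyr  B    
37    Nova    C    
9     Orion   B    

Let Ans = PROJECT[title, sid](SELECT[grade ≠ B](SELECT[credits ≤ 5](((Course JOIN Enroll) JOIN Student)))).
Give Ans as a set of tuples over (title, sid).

{(Alpha, 12), (Alpha, 27), (Alpha, 33), (Alpha, 38), (Alpha, 9)}

Joining Course and Enroll on room yields {(16, 6, x1, 26, 33), (16, 6, x1, 31, 21), (16, 6, x1, 39, 27), (16, 9, k2, 26, 33), (16, 9, k2, 31, 21), (16, 9, k2, 39, 27), (30, 4, mkt, 18, 38), (30, 4, mkt, 24, 27), (30, 4, mkt, 29, 12), (30, 4, mkt, 3, 38), (30, 4, mkt, 30, 33), (30, 4, mkt, 9, 9), (30, 4, p2, 18, 38), (30, 4, p2, 24, 27), (30, 4, p2, 29, 12), (30, 4, p2, 3, 38), (30, 4, p2, 30, 33), (30, 4, p2, 9, 9), (30, 5, x2, 18, 38), (30, 5, x2, 24, 27), (30, 5, x2, 29, 12), (30, 5, x2, 3, 38), (30, 5, x2, 30, 33), (30, 5, x2, 9, 9), (7, 3, p3, 15, 2)}.
Joining (Course JOIN Enroll) and Student on room yields {(16, 6, x1, 26, 33, Echo, B), (16, 6, x1, 31, 21, Echo, B), (16, 6, x1, 39, 27, Echo, B), (16, 9, k2, 26, 33, Echo, B), (16, 9, k2, 31, 21, Echo, B), (16, 9, k2, 39, 27, Echo, B), (30, 4, mkt, 18, 38, Alpha, A), (30, 4, mkt, 18, 38, Zephyr, B), (30, 4, mkt, 24, 27, Alpha, A), (30, 4, mkt, 24, 27, Zephyr, B), (30, 4, mkt, 29, 12, Alpha, A), (30, 4, mkt, 29, 12, Zephyr, B), (30, 4, mkt, 3, 38, Alpha, A), (30, 4, mkt, 3, 38, Zephyr, B), (30, 4, mkt, 30, 33, Alpha, A), (30, 4, mkt, 30, 33, Zephyr, B), (30, 4, mkt, 9, 9, Alpha, A), (30, 4, mkt, 9, 9, Zephyr, B), (30, 4, p2, 18, 38, Alpha, A), (30, 4, p2, 18, 38, Zephyr, B), (30, 4, p2, 24, 27, Alpha, A), (30, 4, p2, 24, 27, Zephyr, B), (30, 4, p2, 29, 12, Alpha, A), (30, 4, p2, 29, 12, Zephyr, B), (30, 4, p2, 3, 38, Alpha, A), (30, 4, p2, 3, 38, Zephyr, B), (30, 4, p2, 30, 33, Alpha, A), (30, 4, p2, 30, 33, Zephyr, B), (30, 4, p2, 9, 9, Alpha, A), (30, 4, p2, 9, 9, Zephyr, B), (30, 5, x2, 18, 38, Alpha, A), (30, 5, x2, 18, 38, Zephyr, B), (30, 5, x2, 24, 27, Alpha, A), (30, 5, x2, 24, 27, Zephyr, B), (30, 5, x2, 29, 12, Alpha, A), (30, 5, x2, 29, 12, Zephyr, B), (30, 5, x2, 3, 38, Alpha, A), (30, 5, x2, 3, 38, Zephyr, B), (30, 5, x2, 30, 33, Alpha, A), (30, 5, x2, 30, 33, Zephyr, B), (30, 5, x2, 9, 9, Alpha, A), (30, 5, x2, 9, 9, Zephyr, B)}.
σ[credits ≤ 5]: keep tuples satisfying credits ≤ 5 → {(30, 4, mkt, 18, 38, Alpha, A), (30, 4, mkt, 18, 38, Zephyr, B), (30, 4, mkt, 24, 27, Alpha, A), (30, 4, mkt, 24, 27, Zephyr, B), (30, 4, mkt, 29, 12, Alpha, A), (30, 4, mkt, 29, 12, Zephyr, B), (30, 4, mkt, 3, 38, Alpha, A), (30, 4, mkt, 3, 38, Zephyr, B), (30, 4, mkt, 30, 33, Alpha, A), (30, 4, mkt, 30, 33, Zephyr, B), (30, 4, mkt, 9, 9, Alpha, A), (30, 4, mkt, 9, 9, Zephyr, B), (30, 4, p2, 18, 38, Alpha, A), (30, 4, p2, 18, 38, Zephyr, B), (30, 4, p2, 24, 27, Alpha, A), (30, 4, p2, 24, 27, Zephyr, B), (30, 4, p2, 29, 12, Alpha, A), (30, 4, p2, 29, 12, Zephyr, B), (30, 4, p2, 3, 38, Alpha, A), (30, 4, p2, 3, 38, Zephyr, B), (30, 4, p2, 30, 33, Alpha, A), (30, 4, p2, 30, 33, Zephyr, B), (30, 4, p2, 9, 9, Alpha, A), (30, 4, p2, 9, 9, Zephyr, B), (30, 5, x2, 18, 38, Alpha, A), (30, 5, x2, 18, 38, Zephyr, B), (30, 5, x2, 24, 27, Alpha, A), (30, 5, x2, 24, 27, Zephyr, B), (30, 5, x2, 29, 12, Alpha, A), (30, 5, x2, 29, 12, Zephyr, B), (30, 5, x2, 3, 38, Alpha, A), (30, 5, x2, 3, 38, Zephyr, B), (30, 5, x2, 30, 33, Alpha, A), (30, 5, x2, 30, 33, Zephyr, B), (30, 5, x2, 9, 9, Alpha, A), (30, 5, x2, 9, 9, Zephyr, B)}
σ[grade ≠ B]: keep tuples satisfying grade ≠ B → {(30, 4, mkt, 18, 38, Alpha, A), (30, 4, mkt, 24, 27, Alpha, A), (30, 4, mkt, 29, 12, Alpha, A), (30, 4, mkt, 3, 38, Alpha, A), (30, 4, mkt, 30, 33, Alpha, A), (30, 4, mkt, 9, 9, Alpha, A), (30, 4, p2, 18, 38, Alpha, A), (30, 4, p2, 24, 27, Alpha, A), (30, 4, p2, 29, 12, Alpha, A), (30, 4, p2, 3, 38, Alpha, A), (30, 4, p2, 30, 33, Alpha, A), (30, 4, p2, 9, 9, Alpha, A), (30, 5, x2, 18, 38, Alpha, A), (30, 5, x2, 24, 27, Alpha, A), (30, 5, x2, 29, 12, Alpha, A), (30, 5, x2, 3, 38, Alpha, A), (30, 5, x2, 30, 33, Alpha, A), (30, 5, x2, 9, 9, Alpha, A)}
Keep only column(s) title, sid (13 duplicate(s) eliminated): {(Alpha, 12), (Alpha, 27), (Alpha, 33), (Alpha, 38), (Alpha, 9)}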